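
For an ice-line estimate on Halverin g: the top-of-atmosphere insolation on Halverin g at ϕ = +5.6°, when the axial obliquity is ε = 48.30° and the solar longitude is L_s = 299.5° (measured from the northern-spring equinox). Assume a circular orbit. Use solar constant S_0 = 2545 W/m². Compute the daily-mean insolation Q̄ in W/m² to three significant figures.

Q̄ ≈ 534 W/m²

Solar declination: sin δ = sin ε · sin L_s = sin 48.30° × sin 299.5° = -0.64984, so δ = -40.530°.
cos h₀ = −tan(+5.6°) tan(-40.530°) = 0.0838, h₀ = 1.4869 rad.
Bracket: h₀ sin ϕ sin δ + cos ϕ cos δ sin h₀ = 1.4869×0.09758×-0.64984 + 0.99523×0.76007×0.99648 = -0.094286 + 0.753782 = 0.659496.
Q̄ = (S_0/π) × [bracket] = (2545/π) × 0.659496 = 534.3 W/m².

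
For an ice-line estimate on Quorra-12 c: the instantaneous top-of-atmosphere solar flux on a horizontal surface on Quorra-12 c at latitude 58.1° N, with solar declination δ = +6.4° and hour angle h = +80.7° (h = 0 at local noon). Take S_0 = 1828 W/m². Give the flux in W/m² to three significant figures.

328 W/m²

cos θ_z = sin ϕ sin δ + cos ϕ cos δ cos h = 0.094634 + 0.084865 = 0.179499.
Flux = S_0 · cos θ_z = 1828 × 0.179499 = 328.1 W/m².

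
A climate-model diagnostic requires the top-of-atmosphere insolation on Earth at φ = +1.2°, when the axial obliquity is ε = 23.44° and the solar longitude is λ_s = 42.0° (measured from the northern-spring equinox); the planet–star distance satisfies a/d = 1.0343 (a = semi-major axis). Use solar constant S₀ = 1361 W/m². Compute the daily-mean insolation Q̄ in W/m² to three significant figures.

Solar declination: sin δ = sin ε · sin λ_s = sin 23.44° × sin 42.0° = 0.26617, so δ = +15.437°.
cos H₀ = −tan(+1.2°) tan(+15.437°) = -0.0058, H₀ = 1.5766 rad.
Bracket: H₀ sin φ sin δ + cos φ cos δ sin H₀ = 1.5766×0.02094×0.26617 + 0.99978×0.96393×0.99998 = 0.008787 + 0.963699 = 0.972486.
Inverse-square distance factor (a/d)² = 1.0343² = 1.069776.
Q̄ = (S₀/π) × 1.069776 × [bracket] = (1361/π) × 1.069776 × 0.972486 = 450.7 W/m².

Q̄ ≈ 451 W/m²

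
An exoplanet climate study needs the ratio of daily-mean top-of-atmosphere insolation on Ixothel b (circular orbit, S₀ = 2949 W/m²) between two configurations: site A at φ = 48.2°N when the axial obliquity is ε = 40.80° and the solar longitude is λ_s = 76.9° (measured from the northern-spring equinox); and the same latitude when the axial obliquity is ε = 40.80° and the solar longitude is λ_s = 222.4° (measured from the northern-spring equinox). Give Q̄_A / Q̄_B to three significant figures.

Q̄_A / Q̄_B ≈ 8.57

— Configuration A (φ=+48.2°):
Solar declination: sin δ = sin ε · sin λ_s = sin 40.80° × sin 76.9° = 0.63642, so δ = +39.525°.
cos H₀ = −tan(+48.2°) tan(+39.525°) = -0.9228, H₀ = 2.7461 rad.
Bracket: H₀ sin φ sin δ + cos φ cos δ sin H₀ = 2.7461×0.74548×0.63642 + 0.66653×0.77135×0.38530 = 1.302855 + 0.198093 = 1.500948.
Q̄ = (S₀/π) × [bracket] = (2949/π) × 1.500948 = 1408.9 W/m².
— Configuration B (φ=+48.2°):
Solar declination: sin δ = sin ε · sin λ_s = sin 40.80° × sin 222.4° = -0.44060, so δ = -26.142°.
cos H₀ = −tan(+48.2°) tan(-26.142°) = 0.5489, H₀ = 0.9897 rad.
Bracket: H₀ sin φ sin δ + cos φ cos δ sin H₀ = 0.9897×0.74548×-0.44060 + 0.66653×0.89770×0.83586 = -0.325075 + 0.500132 = 0.175057.
Q̄ = (S₀/π) × [bracket] = (2949/π) × 0.175057 = 164.33 W/m².
Ratio Q̄_A / Q̄_B = 1408.9 / 164.33 = 8.574.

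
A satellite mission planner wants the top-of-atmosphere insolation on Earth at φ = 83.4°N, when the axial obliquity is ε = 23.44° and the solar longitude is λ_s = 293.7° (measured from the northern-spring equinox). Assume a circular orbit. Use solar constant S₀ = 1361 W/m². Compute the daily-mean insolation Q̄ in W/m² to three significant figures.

Solar declination: sin δ = sin ε · sin λ_s = sin 23.44° × sin 293.7° = -0.36424, so δ = -21.361°.
cos H₀ = −tan(+83.4°) tan(-21.361°) = 3.3802 ≥ 1 ⇒ polar night, H₀ = 0 and Q̄ = 0.

Q̄ ≈ 0.00 W/m²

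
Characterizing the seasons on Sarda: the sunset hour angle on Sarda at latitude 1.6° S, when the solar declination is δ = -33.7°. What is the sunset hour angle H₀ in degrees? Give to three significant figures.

H₀ = 91.1°

cos H₀ = −tan φ · tan δ = −tan(-1.6°) × tan(-33.700°) = -0.0186, so H₀ = 1.5894 rad = 91.07°.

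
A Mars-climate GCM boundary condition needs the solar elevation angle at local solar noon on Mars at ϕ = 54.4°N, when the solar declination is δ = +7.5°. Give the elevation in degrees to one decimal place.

At local noon the hour angle is zero, so the zenith angle equals |ϕ − δ| = |+54.4° − (+7.500°)| = 46.900°.
Elevation = 90° − 46.900° = 43.1°.

43.1°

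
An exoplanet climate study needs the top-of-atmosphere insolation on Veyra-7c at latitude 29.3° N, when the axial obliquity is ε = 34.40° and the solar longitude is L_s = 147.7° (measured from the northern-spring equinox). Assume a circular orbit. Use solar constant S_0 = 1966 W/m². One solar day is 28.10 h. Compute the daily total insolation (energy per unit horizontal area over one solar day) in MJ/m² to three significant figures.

68.2 MJ/m²

Solar declination: sin δ = sin ε · sin L_s = sin 34.40° × sin 147.7° = 0.30189, so δ = +17.571°.
cos h₀ = −tan(+29.3°) tan(+17.571°) = -0.1777, h₀ = 1.7495 rad.
Bracket: h₀ sin ϕ sin δ + cos ϕ cos δ sin h₀ = 1.7495×0.48938×0.30189 + 0.87207×0.95334×0.98408 = 0.258469 + 0.818144 = 1.076613.
Q̄ = (S_0/π) × [bracket] = (1966/π) × 1.076613 = 673.74 W/m².
Daily total = Q̄ × 28.10 h × 3600 s/h = 673.74 × 28.10 × 3600 / 10⁶ = 68.16 MJ/m².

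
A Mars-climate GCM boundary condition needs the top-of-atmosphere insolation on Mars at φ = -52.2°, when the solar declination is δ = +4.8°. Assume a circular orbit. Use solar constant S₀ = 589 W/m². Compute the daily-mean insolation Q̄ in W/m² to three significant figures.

cos H₀ = −tan(-52.2°) tan(+4.800°) = 0.1083, H₀ = 1.4623 rad.
Bracket: H₀ sin φ sin δ + cos φ cos δ sin H₀ = 1.4623×-0.79016×0.08368 + 0.61291×0.99649×0.99412 = -0.096688 + 0.607167 = 0.510479.
Q̄ = (S₀/π) × [bracket] = (589/π) × 0.510479 = 95.71 W/m².

Q̄ ≈ 95.7 W/m²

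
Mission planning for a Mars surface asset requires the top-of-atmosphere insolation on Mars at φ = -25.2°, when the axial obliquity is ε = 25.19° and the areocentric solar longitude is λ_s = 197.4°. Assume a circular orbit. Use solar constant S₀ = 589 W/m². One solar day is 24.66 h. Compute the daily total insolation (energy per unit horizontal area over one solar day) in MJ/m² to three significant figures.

16.4 MJ/m²

sin δ = sin 25.19° × sin 197.4° = -0.12728, so δ = -7.312°.
cos H₀ = −tan(-25.2°) tan(-7.312°) = -0.0604, H₀ = 1.6312 rad.
Bracket: H₀ sin φ sin δ + cos φ cos δ sin H₀ = 1.6312×-0.42578×-0.12728 + 0.90483×0.99187×0.99818 = 0.088400 + 0.895840 = 0.984240.
Q̄ = (S₀/π) × [bracket] = (589/π) × 0.984240 = 184.53 W/m².
Daily total = Q̄ × 24.66 h × 3600 s/h = 184.53 × 24.66 × 3600 / 10⁶ = 16.38 MJ/m².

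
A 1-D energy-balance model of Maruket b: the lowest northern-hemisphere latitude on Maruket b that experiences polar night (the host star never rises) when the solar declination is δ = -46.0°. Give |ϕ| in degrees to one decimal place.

Polar night requires cos h₀ = −tan ϕ tan δ ≥ 1, i.e. tan ϕ tan δ ≤ −1.
The boundary is |tan ϕ| · |tan δ| = 1, so |ϕ| = 90° − |δ| = 90° − 46.0° = 44.0° in the northern hemisphere.

|ϕ| = 44.0°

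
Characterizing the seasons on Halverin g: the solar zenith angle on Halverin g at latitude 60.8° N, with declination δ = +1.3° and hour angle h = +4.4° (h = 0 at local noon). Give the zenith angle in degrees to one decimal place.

θ_z = 59.6°

cos θ_z = sin φ sin δ + cos φ cos δ cos h = 0.019804 + 0.486297 = 0.506101.
θ_z = arccos(0.506101) = 59.6°.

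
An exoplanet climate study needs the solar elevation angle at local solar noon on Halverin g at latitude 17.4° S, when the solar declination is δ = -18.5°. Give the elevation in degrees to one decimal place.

At local noon the hour angle is zero, so the zenith angle equals |ϕ − δ| = |-17.4° − (-18.500°)| = 1.100°.
Elevation = 90° − 1.100° = 88.9°.

88.9°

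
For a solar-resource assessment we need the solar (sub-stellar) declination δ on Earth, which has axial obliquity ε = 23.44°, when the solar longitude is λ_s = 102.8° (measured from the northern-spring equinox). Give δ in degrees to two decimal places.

sin δ = sin ε · sin λ_s = sin 23.44° × sin 102.8° = 0.387903.
δ = arcsin(0.387903) = +22.82°.

δ = +22.82°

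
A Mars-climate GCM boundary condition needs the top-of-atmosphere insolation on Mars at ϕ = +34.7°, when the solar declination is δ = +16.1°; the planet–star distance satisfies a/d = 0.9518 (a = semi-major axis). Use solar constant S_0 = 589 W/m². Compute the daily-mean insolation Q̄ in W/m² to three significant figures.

cos h₀ = −tan(+34.7°) tan(+16.100°) = -0.1999, h₀ = 1.7720 rad.
Bracket: h₀ sin ϕ sin δ + cos ϕ cos δ sin h₀ = 1.7720×0.56928×0.27731 + 0.82214×0.96078×0.97982 = 0.279740 + 0.773956 = 1.053696.
Inverse-square distance factor (a/d)² = 0.9518² = 0.905923.
Q̄ = (S_0/π) × 0.905923 × [bracket] = (589/π) × 0.905923 × 1.053696 = 179.0 W/m².

Q̄ ≈ 179 W/m²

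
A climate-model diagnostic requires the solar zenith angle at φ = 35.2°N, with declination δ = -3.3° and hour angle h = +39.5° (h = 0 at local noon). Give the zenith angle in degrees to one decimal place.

cos θ_z = sin φ sin δ + cos φ cos δ cos h = -0.033182 + 0.629484 = 0.596302.
θ_z = arccos(0.596302) = 53.4°.

θ_z = 53.4°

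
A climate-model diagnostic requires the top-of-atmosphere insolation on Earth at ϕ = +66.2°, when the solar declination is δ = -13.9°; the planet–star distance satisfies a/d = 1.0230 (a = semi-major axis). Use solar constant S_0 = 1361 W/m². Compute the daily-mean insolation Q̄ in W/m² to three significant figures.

cos h₀ = −tan(+66.2°) tan(-13.900°) = 0.5611, h₀ = 0.9751 rad.
Bracket: h₀ sin ϕ sin δ + cos ϕ cos δ sin h₀ = 0.9751×0.91496×-0.24023 + 0.40355×0.97072×0.82775 = -0.214328 + 0.324258 = 0.109930.
Inverse-square distance factor (a/d)² = 1.0230² = 1.046529.
Q̄ = (S_0/π) × 1.046529 × [bracket] = (1361/π) × 1.046529 × 0.109930 = 49.84 W/m².

Q̄ ≈ 49.8 W/m²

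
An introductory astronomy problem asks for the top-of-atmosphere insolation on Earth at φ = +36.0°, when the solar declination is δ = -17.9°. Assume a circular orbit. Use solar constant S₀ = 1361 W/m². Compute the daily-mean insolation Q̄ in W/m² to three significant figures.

cos H₀ = −tan(+36.0°) tan(-17.900°) = 0.2347, H₀ = 1.3339 rad.
Bracket: H₀ sin φ sin δ + cos φ cos δ sin H₀ = 1.3339×0.58779×-0.30736 + 0.80902×0.95159×0.97208 = -0.240987 + 0.748361 = 0.507374.
Q̄ = (S₀/π) × [bracket] = (1361/π) × 0.507374 = 219.8 W/m².

Q̄ ≈ 220 W/m²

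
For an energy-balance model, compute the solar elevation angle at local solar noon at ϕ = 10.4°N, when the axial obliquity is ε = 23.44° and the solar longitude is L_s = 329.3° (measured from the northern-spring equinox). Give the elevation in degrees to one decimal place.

Solar declination: sin δ = sin ε · sin L_s = sin 23.44° × sin 329.3° = -0.20309, so δ = -11.718°.
At local noon the hour angle is zero, so the zenith angle equals |ϕ − δ| = |+10.4° − (-11.718°)| = 22.118°.
Elevation = 90° − 22.118° = 67.9°.

67.9°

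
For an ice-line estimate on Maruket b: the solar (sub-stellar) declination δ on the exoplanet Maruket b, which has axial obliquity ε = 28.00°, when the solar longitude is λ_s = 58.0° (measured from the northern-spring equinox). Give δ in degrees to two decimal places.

δ = +23.46°

sin δ = sin ε · sin λ_s = sin 28.00° × sin 58.0° = 0.398134.
δ = arcsin(0.398134) = +23.46°.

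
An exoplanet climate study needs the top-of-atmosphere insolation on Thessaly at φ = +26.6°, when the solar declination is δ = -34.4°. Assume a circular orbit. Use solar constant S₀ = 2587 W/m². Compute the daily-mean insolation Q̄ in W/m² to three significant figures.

cos H₀ = −tan(+26.6°) tan(-34.400°) = 0.3429, H₀ = 1.2208 rad.
Bracket: H₀ sin φ sin δ + cos φ cos δ sin H₀ = 1.2208×0.44776×-0.56497 + 0.89415×0.82511×0.93938 = -0.308827 + 0.693048 = 0.384221.
Q̄ = (S₀/π) × [bracket] = (2587/π) × 0.384221 = 316.4 W/m².

Q̄ ≈ 316 W/m²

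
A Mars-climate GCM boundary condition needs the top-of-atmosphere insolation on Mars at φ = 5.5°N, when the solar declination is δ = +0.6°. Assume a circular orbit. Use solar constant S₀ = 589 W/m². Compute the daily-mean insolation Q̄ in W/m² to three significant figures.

cos H₀ = −tan(+5.5°) tan(+0.600°) = -0.0010, H₀ = 1.5718 rad.
Bracket: H₀ sin φ sin δ + cos φ cos δ sin H₀ = 1.5718×0.09585×0.01047 + 0.99540×0.99995×1.00000 = 0.001577 + 0.995350 = 0.996927.
Q̄ = (S₀/π) × [bracket] = (589/π) × 0.996927 = 186.9 W/m².

Q̄ ≈ 187 W/m²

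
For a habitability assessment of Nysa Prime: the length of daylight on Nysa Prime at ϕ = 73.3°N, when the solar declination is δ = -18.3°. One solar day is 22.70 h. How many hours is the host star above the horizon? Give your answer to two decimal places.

0.00 h

cos h₀ = −tan ϕ · tan δ = 1.1023 ≥ 1, so the host star never rises (polar night) and h₀ = 0.
Daylight = 2h₀/(2π) × 22.70 h = (0.0000/π) × 22.70 = 0.00 h.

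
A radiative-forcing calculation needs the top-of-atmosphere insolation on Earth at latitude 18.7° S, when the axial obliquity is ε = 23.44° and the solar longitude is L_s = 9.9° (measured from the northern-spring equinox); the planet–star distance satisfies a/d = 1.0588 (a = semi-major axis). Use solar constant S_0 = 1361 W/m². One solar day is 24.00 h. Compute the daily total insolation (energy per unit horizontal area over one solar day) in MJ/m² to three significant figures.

Solar declination: sin δ = sin ε · sin L_s = sin 23.44° × sin 9.9° = 0.06839, so δ = +3.922°.
cos h₀ = −tan(-18.7°) tan(+3.922°) = 0.0232, h₀ = 1.5476 rad.
Bracket: h₀ sin ϕ sin δ + cos ϕ cos δ sin h₀ = 1.5476×-0.32061×0.06839 + 0.94721×0.99766×0.99973 = -0.033933 + 0.944738 = 0.910805.
Inverse-square distance factor (a/d)² = 1.0588² = 1.121057.
Q̄ = (S_0/π) × 1.121057 × [bracket] = (1361/π) × 1.121057 × 0.910805 = 442.35 W/m².
Daily total = Q̄ × 24.00 h × 3600 s/h = 442.35 × 24.00 × 3600 / 10⁶ = 38.22 MJ/m².

38.2 MJ/m²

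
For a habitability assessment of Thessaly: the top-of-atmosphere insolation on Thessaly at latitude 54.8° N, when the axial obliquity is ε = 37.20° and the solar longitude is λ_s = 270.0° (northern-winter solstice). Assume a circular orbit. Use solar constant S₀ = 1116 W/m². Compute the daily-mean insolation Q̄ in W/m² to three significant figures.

Solar declination: sin δ = sin ε · sin λ_s = sin 37.20° × sin 270.0° = -0.60460, so δ = -37.200°.
cos H₀ = −tan(+54.8°) tan(-37.200°) = 1.0760 ≥ 1 ⇒ polar night, H₀ = 0 and Q̄ = 0.

Q̄ ≈ 0.00 W/m²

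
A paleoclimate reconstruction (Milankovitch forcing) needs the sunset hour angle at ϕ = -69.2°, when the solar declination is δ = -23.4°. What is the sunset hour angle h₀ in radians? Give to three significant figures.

Sunrise equation: cos h₀ = −tan ϕ · tan δ = -1.1392 ≤ −1, so the Sun never sets (polar day) and h₀ = π.

h₀ = 3.14 rad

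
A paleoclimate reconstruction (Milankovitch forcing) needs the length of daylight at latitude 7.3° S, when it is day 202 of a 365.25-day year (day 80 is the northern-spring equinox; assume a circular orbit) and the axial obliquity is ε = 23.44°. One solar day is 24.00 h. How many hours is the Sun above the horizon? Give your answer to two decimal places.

11.64 h

Solar longitude: λ_s = 360° × (202 − 80)/365.25 = 120.246°.
sin δ = sin 23.44° × sin 120.246° = 0.34364, so δ = +20.099°.
cos H₀ = −tan φ · tan δ = −tan(-7.3°) × tan(+20.099°) = 0.0469, so H₀ = 1.5239 rad = 87.31°.
Daylight = 2H₀/(2π) × 24.00 h = (1.5239/π) × 24.00 = 11.64 h.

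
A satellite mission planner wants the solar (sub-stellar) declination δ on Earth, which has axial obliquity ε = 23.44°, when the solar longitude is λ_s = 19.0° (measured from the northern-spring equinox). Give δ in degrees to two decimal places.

sin δ = sin ε · sin λ_s = sin 23.44° × sin 19.0° = 0.129507.
δ = arcsin(0.129507) = +7.44°.

δ = +7.44°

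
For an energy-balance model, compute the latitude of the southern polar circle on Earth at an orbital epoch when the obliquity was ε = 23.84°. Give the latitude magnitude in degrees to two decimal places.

66.16°

The polar circle is the lowest latitude that experiences at least one full rotation of continuous darkness at the northern-summer solstice; it lies at |φ| = 90° − ε = 90° − 23.84° = 66.16°.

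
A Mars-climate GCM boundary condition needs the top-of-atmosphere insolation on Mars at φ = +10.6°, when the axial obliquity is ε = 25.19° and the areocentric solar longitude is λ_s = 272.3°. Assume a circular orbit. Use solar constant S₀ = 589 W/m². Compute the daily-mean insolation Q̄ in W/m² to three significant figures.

Q̄ ≈ 144 W/m²

sin δ = sin 25.19° × sin 272.3° = -0.42528, so δ = -25.168°.
cos H₀ = −tan(+10.6°) tan(-25.168°) = 0.0879, H₀ = 1.4827 rad.
Bracket: H₀ sin φ sin δ + cos φ cos δ sin H₀ = 1.4827×0.18395×-0.42528 + 0.98294×0.90506×0.99613 = -0.115992 + 0.886177 = 0.770185.
Q̄ = (S₀/π) × [bracket] = (589/π) × 0.770185 = 144.4 W/m².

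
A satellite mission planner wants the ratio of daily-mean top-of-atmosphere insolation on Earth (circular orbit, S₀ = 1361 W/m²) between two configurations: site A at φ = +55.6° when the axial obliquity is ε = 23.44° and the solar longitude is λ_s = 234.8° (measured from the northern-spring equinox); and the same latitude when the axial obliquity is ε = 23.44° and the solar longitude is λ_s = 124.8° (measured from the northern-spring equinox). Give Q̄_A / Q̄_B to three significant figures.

Q̄_A / Q̄_B ≈ 0.177

— Configuration A (φ=+55.6°):
Solar declination: sin δ = sin ε · sin λ_s = sin 23.44° × sin 234.8° = -0.32505, so δ = -18.969°.
cos H₀ = −tan(+55.6°) tan(-18.969°) = 0.5020, H₀ = 1.0449 rad.
Bracket: H₀ sin φ sin δ + cos φ cos δ sin H₀ = 1.0449×0.82511×-0.32505 + 0.56497×0.94570×0.86488 = -0.280244 + 0.462099 = 0.181855.
Q̄ = (S₀/π) × [bracket] = (1361/π) × 0.181855 = 78.783 W/m².
— Configuration B (φ=+55.6°):
Solar declination: sin δ = sin ε · sin λ_s = sin 23.44° × sin 124.8° = 0.32664, so δ = +19.065°.
cos H₀ = −tan(+55.6°) tan(+19.065°) = -0.5047, H₀ = 2.0999 rad.
Bracket: H₀ sin φ sin δ + cos φ cos δ sin H₀ = 2.0999×0.82511×0.32664 + 0.56497×0.94515×0.86327 = 0.565952 + 0.460970 = 1.026922.
Q̄ = (S₀/π) × [bracket] = (1361/π) × 1.026922 = 444.88 W/m².
Ratio Q̄_A / Q̄_B = 78.783 / 444.88 = 0.1771.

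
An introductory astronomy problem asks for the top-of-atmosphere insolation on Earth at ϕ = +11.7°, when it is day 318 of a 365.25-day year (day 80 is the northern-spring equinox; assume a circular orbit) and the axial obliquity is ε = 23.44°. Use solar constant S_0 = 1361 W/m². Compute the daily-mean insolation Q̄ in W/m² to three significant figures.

Q̄ ≈ 358 W/m²

Solar longitude: L_s = 360° × (318 − 80)/365.25 = 234.579°.
sin δ = sin 23.44° × sin 234.579° = -0.32416, so δ = -18.915°.
cos h₀ = −tan(+11.7°) tan(-18.915°) = 0.0710, h₀ = 1.4998 rad.
Bracket: h₀ sin ϕ sin δ + cos ϕ cos δ sin h₀ = 1.4998×0.20279×-0.32416 + 0.97922×0.94600×0.99748 = -0.098591 + 0.924008 = 0.825417.
Q̄ = (S_0/π) × [bracket] = (1361/π) × 0.825417 = 357.6 W/m².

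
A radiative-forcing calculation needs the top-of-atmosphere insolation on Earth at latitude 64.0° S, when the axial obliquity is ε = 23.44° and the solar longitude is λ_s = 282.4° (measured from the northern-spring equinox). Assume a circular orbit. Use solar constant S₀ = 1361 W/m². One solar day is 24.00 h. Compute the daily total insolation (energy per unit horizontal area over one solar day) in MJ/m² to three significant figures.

Solar declination: sin δ = sin ε · sin λ_s = sin 23.44° × sin 282.4° = -0.38851, so δ = -22.862°.
cos H₀ = −tan(-64.0°) tan(-22.862°) = -0.8645, H₀ = 2.6149 rad.
Bracket: H₀ sin φ sin δ + cos φ cos δ sin H₀ = 2.6149×-0.89879×-0.38851 + 0.43837×0.92144×0.50268 = 0.913094 + 0.203048 = 1.116142.
Q̄ = (S₀/π) × [bracket] = (1361/π) × 1.116142 = 483.53 W/m².
Daily total = Q̄ × 24.00 h × 3600 s/h = 483.53 × 24.00 × 3600 / 10⁶ = 41.78 MJ/m².

41.8 MJ/m²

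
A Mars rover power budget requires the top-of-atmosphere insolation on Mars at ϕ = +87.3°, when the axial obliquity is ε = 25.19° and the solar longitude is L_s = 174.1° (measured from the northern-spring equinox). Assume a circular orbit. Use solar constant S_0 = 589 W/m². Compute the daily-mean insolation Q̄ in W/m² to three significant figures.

Solar declination: sin δ = sin ε · sin L_s = sin 25.19° × sin 174.1° = 0.04375, so δ = +2.508°.
cos h₀ = −tan(+87.3°) tan(+2.508°) = -0.9286, h₀ = 2.7615 rad.
Bracket: h₀ sin ϕ sin δ + cos ϕ cos δ sin h₀ = 2.7615×0.99889×0.04375 + 0.04711×0.99904×0.37103 = 0.120682 + 0.017462 = 0.138144.
Q̄ = (S_0/π) × [bracket] = (589/π) × 0.138144 = 25.90 W/m².

Q̄ ≈ 25.9 W/m²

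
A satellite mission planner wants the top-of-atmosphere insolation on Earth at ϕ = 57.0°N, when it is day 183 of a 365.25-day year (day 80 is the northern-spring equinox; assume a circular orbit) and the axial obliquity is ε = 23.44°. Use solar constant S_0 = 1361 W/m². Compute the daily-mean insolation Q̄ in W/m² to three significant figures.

Q̄ ≈ 488 W/m²

Solar longitude: L_s = 360° × (183 − 80)/365.25 = 101.520°.
sin δ = sin 23.44° × sin 101.520° = 0.38978, so δ = +22.941°.
cos h₀ = −tan(+57.0°) tan(+22.941°) = -0.6517, h₀ = 2.2807 rad.
Bracket: h₀ sin ϕ sin δ + cos ϕ cos δ sin h₀ = 2.2807×0.83867×0.38978 + 0.54464×0.92091×0.75843 = 0.745554 + 0.380402 = 1.125956.
Q̄ = (S_0/π) × [bracket] = (1361/π) × 1.125956 = 487.8 W/m².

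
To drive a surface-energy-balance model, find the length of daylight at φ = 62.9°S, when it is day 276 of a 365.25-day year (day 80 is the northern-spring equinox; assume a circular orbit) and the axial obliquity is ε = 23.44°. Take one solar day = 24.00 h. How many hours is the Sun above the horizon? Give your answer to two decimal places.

13.37 h

Solar longitude: λ_s = 360° × (276 − 80)/365.25 = 193.183°.
sin δ = sin 23.44° × sin 193.183° = -0.09072, so δ = -5.205°.
cos H₀ = −tan φ · tan δ = −tan(-62.9°) × tan(-5.205°) = -0.1780, so H₀ = 1.7498 rad = 100.25°.
Daylight = 2H₀/(2π) × 24.00 h = (1.7498/π) × 24.00 = 13.37 h.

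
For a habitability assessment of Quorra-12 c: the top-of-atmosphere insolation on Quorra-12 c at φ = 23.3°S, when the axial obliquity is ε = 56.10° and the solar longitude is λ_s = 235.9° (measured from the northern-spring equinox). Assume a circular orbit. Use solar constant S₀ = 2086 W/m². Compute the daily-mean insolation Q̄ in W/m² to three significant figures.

Solar declination: sin δ = sin ε · sin λ_s = sin 56.10° × sin 235.9° = -0.68730, so δ = -43.417°.
cos H₀ = −tan(-23.3°) tan(-43.417°) = -0.4075, H₀ = 1.9905 rad.
Bracket: H₀ sin φ sin δ + cos φ cos δ sin H₀ = 1.9905×-0.39555×-0.68730 + 0.91845×0.72637×0.91320 = 0.541140 + 0.609227 = 1.150367.
Q̄ = (S₀/π) × [bracket] = (2086/π) × 1.150367 = 763.8 W/m².

Q̄ ≈ 764 W/m²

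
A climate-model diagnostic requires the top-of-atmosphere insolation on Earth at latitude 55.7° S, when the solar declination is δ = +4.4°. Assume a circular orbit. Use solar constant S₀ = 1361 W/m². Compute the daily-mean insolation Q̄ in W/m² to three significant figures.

cos H₀ = −tan(-55.7°) tan(+4.400°) = 0.1128, H₀ = 1.4578 rad.
Bracket: H₀ sin φ sin δ + cos φ cos δ sin H₀ = 1.4578×-0.82610×0.07672 + 0.56353×0.99705×0.99362 = -0.092393 + 0.558283 = 0.465890.
Q̄ = (S₀/π) × [bracket] = (1361/π) × 0.465890 = 201.8 W/m².

Q̄ ≈ 202 W/m²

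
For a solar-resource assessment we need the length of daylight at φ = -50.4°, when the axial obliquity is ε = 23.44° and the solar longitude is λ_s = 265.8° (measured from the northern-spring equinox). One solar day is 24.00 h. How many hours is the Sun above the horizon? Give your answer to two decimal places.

16.20 h

Solar declination: sin δ = sin ε · sin λ_s = sin 23.44° × sin 265.8° = -0.39672, so δ = -23.373°.
cos H₀ = −tan φ · tan δ = −tan(-50.4°) × tan(-23.373°) = -0.5224, so H₀ = 2.1205 rad = 121.49°.
Daylight = 2H₀/(2π) × 24.00 h = (2.1205/π) × 24.00 = 16.20 h.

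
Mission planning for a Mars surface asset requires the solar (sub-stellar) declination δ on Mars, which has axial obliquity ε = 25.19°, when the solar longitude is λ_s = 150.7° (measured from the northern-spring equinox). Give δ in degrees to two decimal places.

δ = +12.02°

sin δ = sin ε · sin λ_s = sin 25.19° × sin 150.7° = 0.208292.
δ = arcsin(0.208292) = +12.02°.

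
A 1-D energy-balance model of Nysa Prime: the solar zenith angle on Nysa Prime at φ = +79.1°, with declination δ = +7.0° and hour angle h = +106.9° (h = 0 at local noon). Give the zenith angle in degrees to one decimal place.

cos θ_z = sin φ sin δ + cos φ cos δ cos h = 0.119671 + -0.054561 = 0.065110.
θ_z = arccos(0.065110) = 86.3°.

θ_z = 86.3°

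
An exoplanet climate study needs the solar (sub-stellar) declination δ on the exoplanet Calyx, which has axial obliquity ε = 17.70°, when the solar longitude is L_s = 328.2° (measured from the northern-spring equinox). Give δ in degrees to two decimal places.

δ = -9.22°

sin δ = sin ε · sin L_s = sin 17.70° × sin 328.2° = -0.160212.
δ = arcsin(-0.160212) = -9.22°.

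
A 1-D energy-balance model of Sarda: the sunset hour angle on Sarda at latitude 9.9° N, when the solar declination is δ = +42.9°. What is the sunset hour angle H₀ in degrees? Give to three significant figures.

H₀ = 99.3°

cos H₀ = −tan φ · tan δ = −tan(+9.9°) × tan(+42.900°) = -0.1622, so H₀ = 1.7337 rad = 99.33°.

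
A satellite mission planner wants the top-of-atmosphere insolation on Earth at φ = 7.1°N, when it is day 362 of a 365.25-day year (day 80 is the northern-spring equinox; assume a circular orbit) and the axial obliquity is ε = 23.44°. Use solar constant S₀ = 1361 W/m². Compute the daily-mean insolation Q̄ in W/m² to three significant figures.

Q̄ ≈ 363 W/m²

Solar longitude: λ_s = 360° × (362 − 80)/365.25 = 277.947°.
sin δ = sin 23.44° × sin 277.947° = -0.39397, so δ = -23.202°.
cos H₀ = −tan(+7.1°) tan(-23.202°) = 0.0534, H₀ = 1.5174 rad.
Bracket: H₀ sin φ sin δ + cos φ cos δ sin H₀ = 1.5174×0.12360×-0.39397 + 0.99233×0.91912×0.99857 = -0.073889 + 0.910766 = 0.836877.
Q̄ = (S₀/π) × [bracket] = (1361/π) × 0.836877 = 362.6 W/m².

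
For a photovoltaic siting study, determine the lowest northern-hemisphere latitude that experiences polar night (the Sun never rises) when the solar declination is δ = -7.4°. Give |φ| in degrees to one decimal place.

|φ| = 82.6°

Polar night requires cos H₀ = −tan φ tan δ ≥ 1, i.e. tan φ tan δ ≤ −1.
The boundary is |tan φ| · |tan δ| = 1, so |φ| = 90° − |δ| = 90° − 7.4° = 82.6° in the northern hemisphere.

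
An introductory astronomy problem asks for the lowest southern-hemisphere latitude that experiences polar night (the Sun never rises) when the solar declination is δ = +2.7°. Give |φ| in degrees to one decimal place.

Polar night requires cos H₀ = −tan φ tan δ ≥ 1, i.e. tan φ tan δ ≤ −1.
The boundary is |tan φ| · |tan δ| = 1, so |φ| = 90° − |δ| = 90° − 2.7° = 87.3° in the southern hemisphere.

|φ| = 87.3°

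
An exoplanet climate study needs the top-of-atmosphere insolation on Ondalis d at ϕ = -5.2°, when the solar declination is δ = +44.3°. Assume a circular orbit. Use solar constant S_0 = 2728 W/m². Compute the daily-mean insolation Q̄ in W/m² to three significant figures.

cos h₀ = −tan(-5.2°) tan(+44.300°) = 0.0888, h₀ = 1.4819 rad.
Bracket: h₀ sin ϕ sin δ + cos ϕ cos δ sin h₀ = 1.4819×-0.09063×0.69842 + 0.99588×0.71569×0.99605 = -0.093801 + 0.709926 = 0.616125.
Q̄ = (S_0/π) × [bracket] = (2728/π) × 0.616125 = 535.0 W/m².

Q̄ ≈ 535 W/m²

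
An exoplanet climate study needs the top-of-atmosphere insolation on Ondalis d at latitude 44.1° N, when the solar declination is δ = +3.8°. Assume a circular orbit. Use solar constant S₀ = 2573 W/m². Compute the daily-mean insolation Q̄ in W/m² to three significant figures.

cos H₀ = −tan(+44.1°) tan(+3.800°) = -0.0644, H₀ = 1.6352 rad.
Bracket: H₀ sin φ sin δ + cos φ cos δ sin H₀ = 1.6352×0.69591×0.06627 + 0.71813×0.99780×0.99793 = 0.075412 + 0.715067 = 0.790479.
Q̄ = (S₀/π) × [bracket] = (2573/π) × 0.790479 = 647.4 W/m².

Q̄ ≈ 647 W/m²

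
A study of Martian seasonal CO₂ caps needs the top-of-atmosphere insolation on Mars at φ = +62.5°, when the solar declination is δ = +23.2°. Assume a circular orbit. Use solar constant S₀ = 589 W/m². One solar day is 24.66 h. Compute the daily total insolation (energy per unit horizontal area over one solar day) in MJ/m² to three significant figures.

cos H₀ = −tan(+62.5°) tan(+23.200°) = -0.8233, H₀ = 2.5381 rad.
Bracket: H₀ sin φ sin δ + cos φ cos δ sin H₀ = 2.5381×0.88701×0.39394 + 0.46175×0.91914×0.56756 = 0.886885 + 0.240880 = 1.127765.
Q̄ = (S₀/π) × [bracket] = (589/π) × 1.127765 = 211.44 W/m².
Daily total = Q̄ × 24.66 h × 3600 s/h = 211.44 × 24.66 × 3600 / 10⁶ = 18.77 MJ/m².

18.8 MJ/m²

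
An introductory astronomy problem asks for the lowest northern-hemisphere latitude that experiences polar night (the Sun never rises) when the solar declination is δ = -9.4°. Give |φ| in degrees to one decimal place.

Polar night requires cos H₀ = −tan φ tan δ ≥ 1, i.e. tan φ tan δ ≤ −1.
The boundary is |tan φ| · |tan δ| = 1, so |φ| = 90° − |δ| = 90° − 9.4° = 80.6° in the northern hemisphere.

|φ| = 80.6°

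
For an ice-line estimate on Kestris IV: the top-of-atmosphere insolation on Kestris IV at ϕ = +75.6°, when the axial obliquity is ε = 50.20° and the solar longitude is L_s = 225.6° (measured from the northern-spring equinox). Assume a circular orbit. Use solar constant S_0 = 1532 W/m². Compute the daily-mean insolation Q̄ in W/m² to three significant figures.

Q̄ ≈ 0.00 W/m²

Solar declination: sin δ = sin ε · sin L_s = sin 50.20° × sin 225.6° = -0.54892, so δ = -33.293°.
cos h₀ = −tan(+75.6°) tan(-33.293°) = 2.5577 ≥ 1 ⇒ polar night, h₀ = 0 and Q̄ = 0.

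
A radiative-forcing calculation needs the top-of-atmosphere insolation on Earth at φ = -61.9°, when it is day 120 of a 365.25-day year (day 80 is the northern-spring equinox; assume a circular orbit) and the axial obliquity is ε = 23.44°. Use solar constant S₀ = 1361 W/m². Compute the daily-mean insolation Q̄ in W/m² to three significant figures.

Q̄ ≈ 69.9 W/m²

Solar longitude: λ_s = 360° × (120 − 80)/365.25 = 39.425°.
sin δ = sin 23.44° × sin 39.425° = 0.25262, so δ = +14.633°.
cos H₀ = −tan(-61.9°) tan(+14.633°) = 0.4890, H₀ = 1.0599 rad.
Bracket: H₀ sin φ sin δ + cos φ cos δ sin H₀ = 1.0599×-0.88213×0.25262 + 0.47101×0.96756×0.87229 = -0.236192 + 0.397529 = 0.161337.
Q̄ = (S₀/π) × [bracket] = (1361/π) × 0.161337 = 69.89 W/m².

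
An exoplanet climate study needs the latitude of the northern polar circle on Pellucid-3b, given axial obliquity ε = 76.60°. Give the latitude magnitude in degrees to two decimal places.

13.40°

The polar circle is the lowest latitude that experiences at least one full rotation of continuous daylight at the northern-summer solstice; it lies at |φ| = 90° − ε = 90° − 76.60° = 13.40°.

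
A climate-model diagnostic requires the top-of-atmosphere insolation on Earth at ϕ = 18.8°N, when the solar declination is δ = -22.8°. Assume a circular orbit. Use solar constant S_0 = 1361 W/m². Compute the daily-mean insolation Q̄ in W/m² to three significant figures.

cos h₀ = −tan(+18.8°) tan(-22.800°) = 0.1431, h₀ = 1.4272 rad.
Bracket: h₀ sin ϕ sin δ + cos ϕ cos δ sin h₀ = 1.4272×0.32227×-0.38752 + 0.94665×0.92186×0.98971 = -0.178237 + 0.863699 = 0.685462.
Q̄ = (S_0/π) × [bracket] = (1361/π) × 0.685462 = 297.0 W/m².

Q̄ ≈ 297 W/m²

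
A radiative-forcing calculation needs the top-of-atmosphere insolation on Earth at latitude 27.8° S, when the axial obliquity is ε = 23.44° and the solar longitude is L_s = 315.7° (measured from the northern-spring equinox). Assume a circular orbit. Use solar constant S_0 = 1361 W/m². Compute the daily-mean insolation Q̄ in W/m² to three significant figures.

Solar declination: sin δ = sin ε · sin L_s = sin 23.44° × sin 315.7° = -0.27782, so δ = -16.130°.
cos h₀ = −tan(-27.8°) tan(-16.130°) = -0.1525, h₀ = 1.7239 rad.
Bracket: h₀ sin ϕ sin δ + cos ϕ cos δ sin h₀ = 1.7239×-0.46639×-0.27782 + 0.88458×0.96063×0.98831 = 0.223370 + 0.839820 = 1.063190.
Q̄ = (S_0/π) × [bracket] = (1361/π) × 1.063190 = 460.6 W/m².

Q̄ ≈ 461 W/m²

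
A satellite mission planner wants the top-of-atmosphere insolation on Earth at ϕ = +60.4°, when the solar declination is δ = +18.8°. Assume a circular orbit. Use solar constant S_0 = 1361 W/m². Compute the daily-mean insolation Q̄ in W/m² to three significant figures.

Q̄ ≈ 431 W/m²

cos h₀ = −tan(+60.4°) tan(+18.800°) = -0.5993, h₀ = 2.2134 rad.
Bracket: h₀ sin ϕ sin δ + cos ϕ cos δ sin h₀ = 2.2134×0.86949×0.32227 + 0.49394×0.94665×0.80055 = 0.620218 + 0.374328 = 0.994546.
Q̄ = (S_0/π) × [bracket] = (1361/π) × 0.994546 = 430.9 W/m².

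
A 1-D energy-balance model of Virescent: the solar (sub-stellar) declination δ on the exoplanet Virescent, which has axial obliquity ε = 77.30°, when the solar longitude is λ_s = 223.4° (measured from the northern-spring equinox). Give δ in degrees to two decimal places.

sin δ = sin ε · sin λ_s = sin 77.30° × sin 223.4° = -0.670278.
δ = arcsin(-0.670278) = -42.09°.

δ = -42.09°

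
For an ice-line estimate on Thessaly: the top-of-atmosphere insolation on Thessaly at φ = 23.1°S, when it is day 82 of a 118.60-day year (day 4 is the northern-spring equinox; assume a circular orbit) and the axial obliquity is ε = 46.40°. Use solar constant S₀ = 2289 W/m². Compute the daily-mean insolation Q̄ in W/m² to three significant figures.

Q̄ ≈ 834 W/m²

Solar longitude: λ_s = 360° × (82 − 4)/118.60 = 236.762°.
sin δ = sin 46.40° × sin 236.762° = -0.60570, so δ = -37.279°.
cos H₀ = −tan(-23.1°) tan(-37.279°) = -0.3247, H₀ = 1.9015 rad.
Bracket: H₀ sin φ sin δ + cos φ cos δ sin H₀ = 1.9015×-0.39234×-0.60570 + 0.91982×0.79569×0.94582 = 0.451873 + 0.692238 = 1.144111.
Q̄ = (S₀/π) × [bracket] = (2289/π) × 1.144111 = 833.6 W/m².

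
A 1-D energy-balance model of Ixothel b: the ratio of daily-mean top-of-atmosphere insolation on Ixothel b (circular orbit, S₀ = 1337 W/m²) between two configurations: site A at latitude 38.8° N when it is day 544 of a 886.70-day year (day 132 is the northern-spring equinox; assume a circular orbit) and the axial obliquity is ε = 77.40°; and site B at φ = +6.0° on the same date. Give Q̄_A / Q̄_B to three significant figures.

— Configuration A (φ=+38.8°):
Solar longitude: λ_s = 360° × (544 − 132)/886.70 = 167.272°.
sin δ = sin 77.40° × sin 167.272° = 0.21502, so δ = +12.417°.
cos H₀ = −tan(+38.8°) tan(+12.417°) = -0.1770, H₀ = 1.7488 rad.
Bracket: H₀ sin φ sin δ + cos φ cos δ sin H₀ = 1.7488×0.62660×0.21502 + 0.77934×0.97661×0.98421 = 0.235619 + 0.749093 = 0.984712.
Q̄ = (S₀/π) × [bracket] = (1337/π) × 0.984712 = 419.07 W/m².
— Configuration B (φ=+6.0°):
cos H₀ = −tan(+6.0°) tan(+12.417°) = -0.0231, H₀ = 1.5939 rad.
Bracket: H₀ sin φ sin δ + cos φ cos δ sin H₀ = 1.5939×0.10453×0.21502 + 0.99452×0.97661×0.99973 = 0.035825 + 0.970996 = 1.006821.
Q̄ = (S₀/π) × [bracket] = (1337/π) × 1.006821 = 428.48 W/m².
Ratio Q̄_A / Q̄_B = 419.07 / 428.48 = 0.9780.

Q̄_A / Q̄_B ≈ 0.978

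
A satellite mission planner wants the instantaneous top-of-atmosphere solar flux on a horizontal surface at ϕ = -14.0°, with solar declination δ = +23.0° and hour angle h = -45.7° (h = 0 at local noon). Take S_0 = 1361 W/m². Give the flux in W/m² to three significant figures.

cos θ_z = sin ϕ sin δ + cos ϕ cos δ cos h = -0.094526 + 0.623798 = 0.529272.
Flux = S_0 · cos θ_z = 1361 × 0.529272 = 720.3 W/m².

720 W/m²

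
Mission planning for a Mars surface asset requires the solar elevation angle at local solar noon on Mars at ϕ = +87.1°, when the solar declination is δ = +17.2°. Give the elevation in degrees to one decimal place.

At local noon the hour angle is zero, so the zenith angle equals |ϕ − δ| = |+87.1° − (+17.200°)| = 69.900°.
Elevation = 90° − 69.900° = 20.1°.

20.1°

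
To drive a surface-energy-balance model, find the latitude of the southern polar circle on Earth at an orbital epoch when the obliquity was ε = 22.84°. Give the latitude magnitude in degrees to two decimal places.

The polar circle is the lowest latitude that experiences at least one full rotation of continuous darkness at the northern-summer solstice; it lies at |ϕ| = 90° − ε = 90° − 22.84° = 67.16°.

67.16°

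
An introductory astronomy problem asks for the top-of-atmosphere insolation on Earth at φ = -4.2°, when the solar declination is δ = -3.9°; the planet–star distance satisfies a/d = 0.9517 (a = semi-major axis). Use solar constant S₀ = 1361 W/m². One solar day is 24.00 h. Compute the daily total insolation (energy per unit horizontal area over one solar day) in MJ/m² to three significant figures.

cos H₀ = −tan(-4.2°) tan(-3.900°) = -0.0050, H₀ = 1.5758 rad.
Bracket: H₀ sin φ sin δ + cos φ cos δ sin H₀ = 1.5758×-0.07324×-0.06802 + 0.99731×0.99768×0.99999 = 0.007850 + 0.994986 = 1.002836.
Inverse-square distance factor (a/d)² = 0.9517² = 0.905733.
Q̄ = (S₀/π) × 0.905733 × [bracket] = (1361/π) × 0.905733 × 1.002836 = 393.49 W/m².
Daily total = Q̄ × 24.00 h × 3600 s/h = 393.49 × 24.00 × 3600 / 10⁶ = 34.00 MJ/m².

34.0 MJ/m²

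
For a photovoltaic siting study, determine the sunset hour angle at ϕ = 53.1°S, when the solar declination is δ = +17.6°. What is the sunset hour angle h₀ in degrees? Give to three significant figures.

h₀ = 65.0°

cos h₀ = −tan ϕ · tan δ = −tan(-53.1°) × tan(+17.600°) = 0.4225, so h₀ = 1.1346 rad = 65.01°.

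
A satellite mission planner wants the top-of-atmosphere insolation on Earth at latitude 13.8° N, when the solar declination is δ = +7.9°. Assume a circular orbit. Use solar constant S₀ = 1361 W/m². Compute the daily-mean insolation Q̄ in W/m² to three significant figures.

cos H₀ = −tan(+13.8°) tan(+7.900°) = -0.0341, H₀ = 1.6049 rad.
Bracket: H₀ sin φ sin δ + cos φ cos δ sin H₀ = 1.6049×0.23853×0.13744 + 0.97113×0.99051×0.99942 = 0.052614 + 0.961356 = 1.013970.
Q̄ = (S₀/π) × [bracket] = (1361/π) × 1.013970 = 439.3 W/m².

Q̄ ≈ 439 W/m²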